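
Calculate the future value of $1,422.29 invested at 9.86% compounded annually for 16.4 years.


Compound interest formula: A = P(1 + r/n)^(nt)
A = $1,422.29 × (1 + 0.0986/1)^(1 × 16.4)
Growth factor: (1 + 0.0986/1)^16.4 = 4.674868
A = $1,422.29 × 4.674868
A = $6,649.02

A = P(1 + r/n)^(nt) = $6,649.02


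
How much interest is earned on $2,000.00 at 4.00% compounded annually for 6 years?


Compound interest earned = final amount − principal.
A = P(1 + r/n)^(nt) = $2,000.00 × (1 + 0.04/1)^(1 × 6) = $2,530.64
Interest = A − P = $2,530.64 − $2,000.00 = $530.64

Interest = A - P = $530.64


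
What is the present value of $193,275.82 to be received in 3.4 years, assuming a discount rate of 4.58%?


Present value formula: PV = FV / (1 + r)^t
PV = $193,275.82 / (1 + 0.0458)^3.4
PV = $193,275.82 / 1.16446213
PV = $165,978.62

PV = FV / (1 + r)^t = $165,978.62


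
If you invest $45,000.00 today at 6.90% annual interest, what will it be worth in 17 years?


Future value formula: FV = PV × (1 + r)^t
FV = $45,000.00 × (1 + 0.069)^17
FV = $45,000.00 × 3.109002
FV = $139,905.09

FV = PV × (1 + r)^t = $139,905.09


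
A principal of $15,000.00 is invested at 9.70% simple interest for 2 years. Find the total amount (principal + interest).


Total amount formula: A = P(1 + rt) = P + P·r·t
Interest: I = P × r × t = $15,000.00 × 0.097 × 2 = $2,910.00
A = P + I = $15,000.00 + $2,910.00 = $17,910.00

A = P + I = P(1 + rt) = $17,910.00


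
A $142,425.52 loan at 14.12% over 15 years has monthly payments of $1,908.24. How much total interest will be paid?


Total paid over the life of the loan = PMT × n.
Total paid = $1,908.24 × 180 = $343,483.20
Total interest = total paid − principal = $343,483.20 − $142,425.52 = $201,057.68

Total interest = (PMT × n) - PV = $201,057.68


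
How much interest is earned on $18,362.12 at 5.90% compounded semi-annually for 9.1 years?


Compound interest earned = final amount − principal.
A = P(1 + r/n)^(nt) = $18,362.12 × (1 + 0.059/2)^(2 × 9.1) = $31,168.97
Interest = A − P = $31,168.97 − $18,362.12 = $12,806.85

Interest = A - P = $12,806.85


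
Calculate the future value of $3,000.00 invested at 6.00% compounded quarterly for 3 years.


Compound interest formula: A = P(1 + r/n)^(nt)
A = $3,000.00 × (1 + 0.06/4)^(4 × 3)
Growth factor: (1 + 0.06/4)^12 = 1.195618
A = $3,000.00 × 1.195618
A = $3,586.85

A = P(1 + r/n)^(nt) = $3,586.85


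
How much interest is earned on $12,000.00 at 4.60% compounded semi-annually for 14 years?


Compound interest earned = final amount − principal.
A = P(1 + r/n)^(nt) = $12,000.00 × (1 + 0.046/2)^(2 × 14) = $22,682.92
Interest = A − P = $22,682.92 − $12,000.00 = $10,682.92

Interest = A - P = $10,682.92


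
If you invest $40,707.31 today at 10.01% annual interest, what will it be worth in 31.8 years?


Future value formula: FV = PV × (1 + r)^t
FV = $40,707.31 × (1 + 0.1001)^31.8
FV = $40,707.31 × 20.7750863
FV = $845,697.88

FV = PV × (1 + r)^t = $845,697.88


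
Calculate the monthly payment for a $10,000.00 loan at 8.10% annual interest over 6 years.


Loan payment formula: PMT = PV × r / (1 − (1 + r)^(−n))
Monthly rate r = 0.081/12 = 0.00675, n = 72 months
Denominator: 1 − (1 + 0.081/12)^(−72) = 0.383913
PMT = $10,000.00 × (0.081/12) / 0.383913
PMT = $175.82 per month

PMT = PV × r / (1-(1+r)^(-n)) = $175.82/month


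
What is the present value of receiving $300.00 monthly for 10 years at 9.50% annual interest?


Present value of an ordinary annuity: PV = PMT × (1 − (1 + r)^(−n)) / r
Monthly rate r = 0.095/12 ≈ 0.00791667, n = 120
PV = $300.00 × (1 − (1 + 0.095/12)^(−120)) / (0.095/12)
PV = $300.00 × 77.281211
PV = $23,184.36

PV = PMT × (1-(1+r)^(-n))/r = $23,184.36


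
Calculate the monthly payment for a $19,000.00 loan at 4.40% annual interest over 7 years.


Loan payment formula: PMT = PV × r / (1 − (1 + r)^(−n))
Monthly rate r = 0.044/12 ≈ 0.00366667, n = 84 months
Denominator: 1 − (1 + 0.044/12)^(−84) = 0.264671
PMT = $19,000.00 × (0.044/12) / 0.264671
PMT = $263.22 per month

PMT = PV × r / (1-(1+r)^(-n)) = $263.22/month


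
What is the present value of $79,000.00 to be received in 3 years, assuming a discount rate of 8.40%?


Present value formula: PV = FV / (1 + r)^t
PV = $79,000.00 / (1 + 0.084)^3
PV = $79,000.00 / 1.2737607
PV = $62,021.07

PV = FV / (1 + r)^t = $62,021.07


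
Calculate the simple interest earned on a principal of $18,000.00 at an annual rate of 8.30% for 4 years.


Simple interest formula: I = P × r × t
I = $18,000.00 × 0.083 × 4
I = $5,976.00

I = P × r × t = $5,976.00


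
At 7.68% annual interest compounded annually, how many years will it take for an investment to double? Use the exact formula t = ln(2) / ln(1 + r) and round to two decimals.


Doubling condition: (1 + r)^t = 2
Take ln of both sides: t × ln(1 + r) = ln(2)
t = ln(2) / ln(1 + r)
t = 0.693147 / 0.073994
t = 9.37

t = ln(2) / ln(1 + r) = 9.37 years


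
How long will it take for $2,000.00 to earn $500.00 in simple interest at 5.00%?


Rearrange the simple interest formula for t:
I = P × r × t  ⇒  t = I / (P × r)
t = $500.00 / ($2,000.00 × 0.05)
t = 5

t = I/(P×r) = 5 years


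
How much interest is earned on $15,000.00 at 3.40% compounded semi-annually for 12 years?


Compound interest earned = final amount − principal.
A = P(1 + r/n)^(nt) = $15,000.00 × (1 + 0.034/2)^(2 × 12) = $22,479.89
Interest = A − P = $22,479.89 − $15,000.00 = $7,479.89

Interest = A - P = $7,479.89


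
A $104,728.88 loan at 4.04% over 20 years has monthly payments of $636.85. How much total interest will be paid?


Total paid over the life of the loan = PMT × n.
Total paid = $636.85 × 240 = $152,844.00
Total interest = total paid − principal = $152,844.00 − $104,728.88 = $48,115.12

Total interest = (PMT × n) - PV = $48,115.12


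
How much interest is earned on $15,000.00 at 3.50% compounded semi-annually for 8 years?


Compound interest earned = final amount − principal.
A = P(1 + r/n)^(nt) = $15,000.00 × (1 + 0.035/2)^(2 × 8) = $19,798.94
Interest = A − P = $19,798.94 − $15,000.00 = $4,798.94

Interest = A - P = $4,798.94


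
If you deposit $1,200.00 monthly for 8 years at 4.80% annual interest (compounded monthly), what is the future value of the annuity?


Future value of an ordinary annuity: FV = PMT × ((1 + r)^n − 1) / r
Monthly rate r = 0.048/12 = 0.004, n = 96
FV = $1,200.00 × ((1 + 0.048/12)^96 − 1) / (0.048/12)
FV = $1,200.00 × 116.755334
FV = $140,106.40

FV = PMT × ((1+r)^n - 1)/r = $140,106.40


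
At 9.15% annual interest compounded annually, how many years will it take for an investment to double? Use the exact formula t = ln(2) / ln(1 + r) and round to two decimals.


Doubling condition: (1 + r)^t = 2
Take ln of both sides: t × ln(1 + r) = ln(2)
t = ln(2) / ln(1 + r)
t = 0.693147 / 0.087553
t = 7.92

t = ln(2) / ln(1 + r) = 7.92 years


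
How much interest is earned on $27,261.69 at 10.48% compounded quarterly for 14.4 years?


Compound interest earned = final amount − principal.
A = P(1 + r/n)^(nt) = $27,261.69 × (1 + 0.1048/4)^(4 × 14.4) = $120,925.13
Interest = A − P = $120,925.13 − $27,261.69 = $93,663.44

Interest = A - P = $93,663.44


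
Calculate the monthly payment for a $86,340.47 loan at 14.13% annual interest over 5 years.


Loan payment formula: PMT = PV × r / (1 − (1 + r)^(−n))
Monthly rate r = 0.1413/12 = 0.011775, n = 60 months
Denominator: 1 − (1 + 0.1413/12)^(−60) = 0.5045916
PMT = $86,340.47 × (0.1413/12) / 0.5045916
PMT = $2,014.82 per month

PMT = PV × r / (1-(1+r)^(-n)) = $2,014.82/month


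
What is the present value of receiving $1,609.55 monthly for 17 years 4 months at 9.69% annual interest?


Present value of an ordinary annuity: PV = PMT × (1 − (1 + r)^(−n)) / r
Monthly rate r = 0.0969/12 = 0.008075, n = 208
PV = $1,609.55 × (1 − (1 + 0.0969/12)^(−208)) / (0.0969/12)
PV = $1,609.55 × 100.593139
PV = $161,909.69

PV = PMT × (1-(1+r)^(-n))/r = $161,909.69


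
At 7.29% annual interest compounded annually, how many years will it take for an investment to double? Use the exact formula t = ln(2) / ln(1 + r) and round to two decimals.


Doubling condition: (1 + r)^t = 2
Take ln of both sides: t × ln(1 + r) = ln(2)
t = ln(2) / ln(1 + r)
t = 0.693147 / 0.070365
t = 9.85

t = ln(2) / ln(1 + r) = 9.85 years


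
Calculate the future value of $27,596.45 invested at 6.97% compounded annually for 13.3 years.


Compound interest formula: A = P(1 + r/n)^(nt)
A = $27,596.45 × (1 + 0.0697/1)^(1 × 13.3)
Growth factor: (1 + 0.0697/1)^13.3 = 2.4501041
A = $27,596.45 × 2.4501041
A = $67,614.18

A = P(1 + r/n)^(nt) = $67,614.18


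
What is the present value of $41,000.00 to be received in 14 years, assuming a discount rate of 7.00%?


Present value formula: PV = FV / (1 + r)^t
PV = $41,000.00 / (1 + 0.07)^14
PV = $41,000.00 / 2.578534
PV = $15,900.51

PV = FV / (1 + r)^t = $15,900.51


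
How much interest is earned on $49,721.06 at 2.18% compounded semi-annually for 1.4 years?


Compound interest earned = final amount − principal.
A = P(1 + r/n)^(nt) = $49,721.06 × (1 + 0.0218/2)^(2 × 1.4) = $51,253.48
Interest = A − P = $51,253.48 − $49,721.06 = $1,532.42

Interest = A - P = $1,532.42


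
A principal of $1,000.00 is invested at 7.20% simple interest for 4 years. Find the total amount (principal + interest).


Total amount formula: A = P(1 + rt) = P + P·r·t
Interest: I = P × r × t = $1,000.00 × 0.072 × 4 = $288.00
A = P + I = $1,000.00 + $288.00 = $1,288.00

A = P + I = P(1 + rt) = $1,288.00


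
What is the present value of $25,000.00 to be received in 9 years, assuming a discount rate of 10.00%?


Present value formula: PV = FV / (1 + r)^t
PV = $25,000.00 / (1 + 0.1)^9
PV = $25,000.00 / 2.357948
PV = $10,602.44

PV = FV / (1 + r)^t = $10,602.44


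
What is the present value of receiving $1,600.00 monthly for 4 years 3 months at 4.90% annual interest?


Present value of an ordinary annuity: PV = PMT × (1 − (1 + r)^(−n)) / r
Monthly rate r = 0.049/12 ≈ 0.00408333, n = 51
PV = $1,600.00 × (1 − (1 + 0.049/12)^(−51)) / (0.049/12)
PV = $1,600.00 × 45.955496
PV = $73,528.79

PV = PMT × (1-(1+r)^(-n))/r = $73,528.79


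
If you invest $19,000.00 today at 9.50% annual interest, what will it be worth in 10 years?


Future value formula: FV = PV × (1 + r)^t
FV = $19,000.00 × (1 + 0.095)^10
FV = $19,000.00 × 2.4782276
FV = $47,086.32

FV = PV × (1 + r)^t = $47,086.32


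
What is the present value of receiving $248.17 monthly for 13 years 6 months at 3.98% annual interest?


Present value of an ordinary annuity: PV = PMT × (1 − (1 + r)^(−n)) / r
Monthly rate r = 0.0398/12 ≈ 0.00331667, n = 162
PV = $248.17 × (1 − (1 + 0.0398/12)^(−162)) / (0.0398/12)
PV = $248.17 × 125.172806
PV = $31,064.14

PV = PMT × (1-(1+r)^(-n))/r = $31,064.14


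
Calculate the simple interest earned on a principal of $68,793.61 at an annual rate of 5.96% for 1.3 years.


Simple interest formula: I = P × r × t
I = $68,793.61 × 0.0596 × 1.3
I = $5,330.13

I = P × r × t = $5,330.13


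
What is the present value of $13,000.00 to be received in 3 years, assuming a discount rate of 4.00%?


Present value formula: PV = FV / (1 + r)^t
PV = $13,000.00 / (1 + 0.04)^3
PV = $13,000.00 / 1.124864
PV = $11,556.95

PV = FV / (1 + r)^t = $11,556.95


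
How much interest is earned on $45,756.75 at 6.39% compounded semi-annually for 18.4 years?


Compound interest earned = final amount − principal.
A = P(1 + r/n)^(nt) = $45,756.75 × (1 + 0.0639/2)^(2 × 18.4) = $145,577.31
Interest = A − P = $145,577.31 − $45,756.75 = $99,820.56

Interest = A - P = $99,820.56


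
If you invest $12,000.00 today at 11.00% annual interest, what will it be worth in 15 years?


Future value formula: FV = PV × (1 + r)^t
FV = $12,000.00 × (1 + 0.11)^15
FV = $12,000.00 × 4.784589
FV = $57,415.07

FV = PV × (1 + r)^t = $57,415.07


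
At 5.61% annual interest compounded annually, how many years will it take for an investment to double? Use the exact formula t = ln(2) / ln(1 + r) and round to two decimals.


Doubling condition: (1 + r)^t = 2
Take ln of both sides: t × ln(1 + r) = ln(2)
t = ln(2) / ln(1 + r)
t = 0.693147 / 0.054583
t = 12.70

t = ln(2) / ln(1 + r) = 12.70 years


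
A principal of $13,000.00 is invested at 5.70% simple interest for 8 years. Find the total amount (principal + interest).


Total amount formula: A = P(1 + rt) = P + P·r·t
Interest: I = P × r × t = $13,000.00 × 0.057 × 8 = $5,928.00
A = P + I = $13,000.00 + $5,928.00 = $18,928.00

A = P + I = P(1 + rt) = $18,928.00


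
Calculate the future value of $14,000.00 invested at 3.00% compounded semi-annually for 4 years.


Compound interest formula: A = P(1 + r/n)^(nt)
A = $14,000.00 × (1 + 0.03/2)^(2 × 4)
Growth factor: (1 + 0.03/2)^8 = 1.126493
A = $14,000.00 × 1.126493
A = $15,770.90

A = P(1 + r/n)^(nt) = $15,770.90


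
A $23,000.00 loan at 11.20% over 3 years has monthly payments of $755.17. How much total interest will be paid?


Total paid over the life of the loan = PMT × n.
Total paid = $755.17 × 36 = $27,186.12
Total interest = total paid − principal = $27,186.12 − $23,000.00 = $4,186.12

Total interest = (PMT × n) - PV = $4,186.12


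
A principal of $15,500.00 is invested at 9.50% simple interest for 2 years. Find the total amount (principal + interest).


Total amount formula: A = P(1 + rt) = P + P·r·t
Interest: I = P × r × t = $15,500.00 × 0.095 × 2 = $2,945.00
A = P + I = $15,500.00 + $2,945.00 = $18,445.00

A = P + I = P(1 + rt) = $18,445.00


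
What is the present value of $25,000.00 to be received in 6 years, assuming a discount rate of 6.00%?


Present value formula: PV = FV / (1 + r)^t
PV = $25,000.00 / (1 + 0.06)^6
PV = $25,000.00 / 1.418519
PV = $17,624.01

PV = FV / (1 + r)^t = $17,624.01


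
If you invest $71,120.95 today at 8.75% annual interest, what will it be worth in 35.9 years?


Future value formula: FV = PV × (1 + r)^t
FV = $71,120.95 × (1 + 0.0875)^35.9
FV = $71,120.95 × 20.3147104
FV = $1,444,801.50

FV = PV × (1 + r)^t = $1,444,801.50


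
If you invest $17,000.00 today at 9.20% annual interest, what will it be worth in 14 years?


Future value formula: FV = PV × (1 + r)^t
FV = $17,000.00 × (1 + 0.092)^14
FV = $17,000.00 × 3.428601
FV = $58,286.22

FV = PV × (1 + r)^t = $58,286.22


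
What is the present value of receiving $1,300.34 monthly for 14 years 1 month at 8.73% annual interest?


Present value of an ordinary annuity: PV = PMT × (1 − (1 + r)^(−n)) / r
Monthly rate r = 0.0873/12 = 0.007275, n = 169
PV = $1,300.34 × (1 − (1 + 0.0873/12)^(−169)) / (0.0873/12)
PV = $1,300.34 × 97.078963
PV = $126,235.66

PV = PMT × (1-(1+r)^(-n))/r = $126,235.66


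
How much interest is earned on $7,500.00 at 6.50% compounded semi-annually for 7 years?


Compound interest earned = final amount − principal.
A = P(1 + r/n)^(nt) = $7,500.00 × (1 + 0.065/2)^(2 × 7) = $11,736.05
Interest = A − P = $11,736.05 − $7,500.00 = $4,236.05

Interest = A - P = $4,236.05


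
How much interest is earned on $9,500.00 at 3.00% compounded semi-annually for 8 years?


Compound interest earned = final amount − principal.
A = P(1 + r/n)^(nt) = $9,500.00 × (1 + 0.03/2)^(2 × 8) = $12,055.36
Interest = A − P = $12,055.36 − $9,500.00 = $2,555.36

Interest = A - P = $2,555.36


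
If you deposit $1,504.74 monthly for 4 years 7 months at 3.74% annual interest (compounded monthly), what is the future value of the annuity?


Future value of an ordinary annuity: FV = PMT × ((1 + r)^n − 1) / r
Monthly rate r = 0.0374/12 ≈ 0.00311667, n = 55
FV = $1,504.74 × ((1 + 0.0374/12)^55 − 1) / (0.0374/12)
FV = $1,504.74 × 59.893749
FV = $90,124.52

FV = PMT × ((1+r)^n - 1)/r = $90,124.52


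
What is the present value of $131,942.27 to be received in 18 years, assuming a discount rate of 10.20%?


Present value formula: PV = FV / (1 + r)^t
PV = $131,942.27 / (1 + 0.102)^18
PV = $131,942.27 / 5.744718
PV = $22,967.58

PV = FV / (1 + r)^t = $22,967.58


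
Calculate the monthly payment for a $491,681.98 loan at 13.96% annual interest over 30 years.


Loan payment formula: PMT = PV × r / (1 − (1 + r)^(−n))
Monthly rate r = 0.1396/12 ≈ 0.01163333, n = 360 months
Denominator: 1 − (1 + 0.1396/12)^(−360) = 0.984452
PMT = $491,681.98 × (0.1396/12) / 0.984452
PMT = $5,810.24 per month

PMT = PV × r / (1-(1+r)^(-n)) = $5,810.24/month


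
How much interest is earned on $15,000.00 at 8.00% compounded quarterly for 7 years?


Compound interest earned = final amount − principal.
A = P(1 + r/n)^(nt) = $15,000.00 × (1 + 0.08/4)^(4 × 7) = $26,115.36
Interest = A − P = $26,115.36 − $15,000.00 = $11,115.36

Interest = A - P = $11,115.36


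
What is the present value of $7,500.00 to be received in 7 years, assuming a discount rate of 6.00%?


Present value formula: PV = FV / (1 + r)^t
PV = $7,500.00 / (1 + 0.06)^7
PV = $7,500.00 / 1.503630
PV = $4,987.93

PV = FV / (1 + r)^t = $4,987.93


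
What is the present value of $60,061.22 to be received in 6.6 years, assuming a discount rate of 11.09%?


Present value formula: PV = FV / (1 + r)^t
PV = $60,061.22 / (1 + 0.1109)^6.6
PV = $60,061.22 / 2.001957
PV = $30,001.25

PV = FV / (1 + r)^t = $30,001.25


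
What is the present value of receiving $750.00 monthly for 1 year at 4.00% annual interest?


Present value of an ordinary annuity: PV = PMT × (1 − (1 + r)^(−n)) / r
Monthly rate r = 0.04/12 ≈ 0.00333333, n = 12
PV = $750.00 × (1 − (1 + 0.04/12)^(−12)) / (0.04/12)
PV = $750.00 × 11.743994
PV = $8,808.00

PV = PMT × (1-(1+r)^(-n))/r = $8,808.00


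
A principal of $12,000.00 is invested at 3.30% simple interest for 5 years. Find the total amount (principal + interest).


Total amount formula: A = P(1 + rt) = P + P·r·t
Interest: I = P × r × t = $12,000.00 × 0.033 × 5 = $1,980.00
A = P + I = $12,000.00 + $1,980.00 = $13,980.00

A = P + I = P(1 + rt) = $13,980.00


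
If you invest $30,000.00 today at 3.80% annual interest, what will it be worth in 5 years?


Future value formula: FV = PV × (1 + r)^t
FV = $30,000.00 × (1 + 0.038)^5
FV = $30,000.00 × 1.2049992
FV = $36,149.98

FV = PV × (1 + r)^t = $36,149.98


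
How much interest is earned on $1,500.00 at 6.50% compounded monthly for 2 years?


Compound interest earned = final amount − principal.
A = P(1 + r/n)^(nt) = $1,500.00 × (1 + 0.065/12)^(12 × 2) = $1,707.64
Interest = A − P = $1,707.64 − $1,500.00 = $207.64

Interest = A - P = $207.64


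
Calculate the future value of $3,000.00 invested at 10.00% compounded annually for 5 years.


Compound interest formula: A = P(1 + r/n)^(nt)
A = $3,000.00 × (1 + 0.1/1)^(1 × 5)
Growth factor: (1 + 0.1/1)^5 = 1.610510
A = $3,000.00 × 1.610510
A = $4,831.53

A = P(1 + r/n)^(nt) = $4,831.53


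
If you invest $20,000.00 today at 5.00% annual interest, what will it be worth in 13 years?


Future value formula: FV = PV × (1 + r)^t
FV = $20,000.00 × (1 + 0.05)^13
FV = $20,000.00 × 1.885649
FV = $37,712.98

FV = PV × (1 + r)^t = $37,712.98


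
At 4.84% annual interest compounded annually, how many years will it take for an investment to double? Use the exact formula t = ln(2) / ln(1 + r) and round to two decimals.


Doubling condition: (1 + r)^t = 2
Take ln of both sides: t × ln(1 + r) = ln(2)
t = ln(2) / ln(1 + r)
t = 0.693147 / 0.047265
t = 14.67

t = ln(2) / ln(1 + r) = 14.67 years


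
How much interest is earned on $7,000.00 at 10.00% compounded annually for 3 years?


Compound interest earned = final amount − principal.
A = P(1 + r/n)^(nt) = $7,000.00 × (1 + 0.1/1)^(1 × 3) = $9,317.00
Interest = A − P = $9,317.00 − $7,000.00 = $2,317.00

Interest = A - P = $2,317.00


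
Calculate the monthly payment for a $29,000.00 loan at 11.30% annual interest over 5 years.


Loan payment formula: PMT = PV × r / (1 − (1 + r)^(−n))
Monthly rate r = 0.113/12 ≈ 0.00941667, n = 60 months
Denominator: 1 − (1 + 0.113/12)^(−60) = 0.430135
PMT = $29,000.00 × (0.113/12) / 0.430135
PMT = $634.88 per month

PMT = PV × r / (1-(1+r)^(-n)) = $634.88/month


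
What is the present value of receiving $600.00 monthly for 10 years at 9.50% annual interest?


Present value of an ordinary annuity: PV = PMT × (1 − (1 + r)^(−n)) / r
Monthly rate r = 0.095/12 ≈ 0.00791667, n = 120
PV = $600.00 × (1 − (1 + 0.095/12)^(−120)) / (0.095/12)
PV = $600.00 × 77.281211
PV = $46,368.73

PV = PMT × (1-(1+r)^(-n))/r = $46,368.73


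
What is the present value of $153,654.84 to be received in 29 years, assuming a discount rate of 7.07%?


Present value formula: PV = FV / (1 + r)^t
PV = $153,654.84 / (1 + 0.0707)^29
PV = $153,654.84 / 7.250472
PV = $21,192.39

PV = FV / (1 + r)^t = $21,192.39


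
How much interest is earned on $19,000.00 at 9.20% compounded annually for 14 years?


Compound interest earned = final amount − principal.
A = P(1 + r/n)^(nt) = $19,000.00 × (1 + 0.092/1)^(1 × 14) = $65,143.42
Interest = A − P = $65,143.42 − $19,000.00 = $46,143.42

Interest = A - P = $46,143.42


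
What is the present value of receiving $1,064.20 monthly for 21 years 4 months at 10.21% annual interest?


Present value of an ordinary annuity: PV = PMT × (1 − (1 + r)^(−n)) / r
Monthly rate r = 0.1021/12 ≈ 0.00850833, n = 256
PV = $1,064.20 × (1 − (1 + 0.1021/12)^(−256)) / (0.1021/12)
PV = $1,064.20 × 104.097818
PV = $110,780.90

PV = PMT × (1-(1+r)^(-n))/r = $110,780.90


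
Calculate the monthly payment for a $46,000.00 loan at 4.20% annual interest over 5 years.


Loan payment formula: PMT = PV × r / (1 − (1 + r)^(−n))
Monthly rate r = 0.042/12 = 0.0035, n = 60 months
Denominator: 1 − (1 + 0.042/12)^(−60) = 0.189119
PMT = $46,000.00 × (0.042/12) / 0.189119
PMT = $851.32 per month

PMT = PV × r / (1-(1+r)^(-n)) = $851.32/month


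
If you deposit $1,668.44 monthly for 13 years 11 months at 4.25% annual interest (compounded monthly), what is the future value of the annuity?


Future value of an ordinary annuity: FV = PMT × ((1 + r)^n − 1) / r
Monthly rate r = 0.0425/12 ≈ 0.00354167, n = 167
FV = $1,668.44 × ((1 + 0.0425/12)^167 − 1) / (0.0425/12)
FV = $1,668.44 × 227.219120
FV = $379,101.47

FV = PMT × ((1+r)^n - 1)/r = $379,101.47


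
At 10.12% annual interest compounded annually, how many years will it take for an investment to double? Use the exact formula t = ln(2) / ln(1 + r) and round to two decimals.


Doubling condition: (1 + r)^t = 2
Take ln of both sides: t × ln(1 + r) = ln(2)
t = ln(2) / ln(1 + r)
t = 0.693147 / 0.096400
t = 7.19

t = ln(2) / ln(1 + r) = 7.19 years


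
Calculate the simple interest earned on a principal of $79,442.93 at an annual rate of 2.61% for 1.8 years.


Simple interest formula: I = P × r × t
I = $79,442.93 × 0.0261 × 1.8
I = $3,732.23

I = P × r × t = $3,732.23


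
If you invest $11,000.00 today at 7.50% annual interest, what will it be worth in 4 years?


Future value formula: FV = PV × (1 + r)^t
FV = $11,000.00 × (1 + 0.075)^4
FV = $11,000.00 × 1.335469
FV = $14,690.16

FV = PV × (1 + r)^t = $14,690.16


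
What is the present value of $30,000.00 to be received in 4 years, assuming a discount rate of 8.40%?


Present value formula: PV = FV / (1 + r)^t
PV = $30,000.00 / (1 + 0.084)^4
PV = $30,000.00 / 1.3807566
PV = $21,727.22

PV = FV / (1 + r)^t = $21,727.22


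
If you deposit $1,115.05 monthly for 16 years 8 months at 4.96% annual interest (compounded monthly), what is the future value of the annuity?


Future value of an ordinary annuity: FV = PMT × ((1 + r)^n − 1) / r
Monthly rate r = 0.0496/12 ≈ 0.00413333, n = 200
FV = $1,115.05 × ((1 + 0.0496/12)^200 − 1) / (0.0496/12)
FV = $1,115.05 × 310.111970
FV = $345,790.35

FV = PMT × ((1+r)^n - 1)/r = $345,790.35


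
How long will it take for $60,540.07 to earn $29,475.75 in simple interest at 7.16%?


Rearrange the simple interest formula for t:
I = P × r × t  ⇒  t = I / (P × r)
t = $29,475.75 / ($60,540.07 × 0.0716)
t = 6.8

t = I/(P×r) = 6.8 years


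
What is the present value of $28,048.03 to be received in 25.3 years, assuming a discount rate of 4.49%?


Present value formula: PV = FV / (1 + r)^t
PV = $28,048.03 / (1 + 0.0449)^25.3
PV = $28,048.03 / 3.038020
PV = $9,232.34

PV = FV / (1 + r)^t = $9,232.34


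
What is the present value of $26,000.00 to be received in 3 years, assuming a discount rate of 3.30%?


Present value formula: PV = FV / (1 + r)^t
PV = $26,000.00 / (1 + 0.033)^3
PV = $26,000.00 / 1.102303
PV = $23,586.98

PV = FV / (1 + r)^t = $23,586.98


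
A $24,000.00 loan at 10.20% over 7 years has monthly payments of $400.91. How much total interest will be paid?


Total paid over the life of the loan = PMT × n.
Total paid = $400.91 × 84 = $33,676.44
Total interest = total paid − principal = $33,676.44 − $24,000.00 = $9,676.44

Total interest = (PMT × n) - PV = $9,676.44


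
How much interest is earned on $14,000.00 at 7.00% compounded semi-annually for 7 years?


Compound interest earned = final amount − principal.
A = P(1 + r/n)^(nt) = $14,000.00 × (1 + 0.07/2)^(2 × 7) = $22,661.72
Interest = A − P = $22,661.72 − $14,000.00 = $8,661.72

Interest = A - P = $8,661.72


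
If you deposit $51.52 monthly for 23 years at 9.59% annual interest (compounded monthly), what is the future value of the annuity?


Future value of an ordinary annuity: FV = PMT × ((1 + r)^n − 1) / r
Monthly rate r = 0.0959/12 ≈ 0.00799167, n = 276
FV = $51.52 × ((1 + 0.0959/12)^276 − 1) / (0.0959/12)
FV = $51.52 × 1000.714510
FV = $51,556.81

FV = PMT × ((1+r)^n - 1)/r = $51,556.81


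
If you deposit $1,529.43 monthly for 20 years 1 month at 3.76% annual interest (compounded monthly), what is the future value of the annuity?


Future value of an ordinary annuity: FV = PMT × ((1 + r)^n − 1) / r
Monthly rate r = 0.0376/12 ≈ 0.00313333, n = 241
FV = $1,529.43 × ((1 + 0.0376/12)^241 − 1) / (0.0376/12)
FV = $1,529.43 × 359.165286
FV = $549,318.16

FV = PMT × ((1+r)^n - 1)/r = $549,318.16


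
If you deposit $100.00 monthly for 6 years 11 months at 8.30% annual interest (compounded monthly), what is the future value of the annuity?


Future value of an ordinary annuity: FV = PMT × ((1 + r)^n − 1) / r
Monthly rate r = 0.083/12 ≈ 0.00691667, n = 83
FV = $100.00 × ((1 + 0.083/12)^83 − 1) / (0.083/12)
FV = $100.00 × 111.614001
FV = $11,161.40

FV = PMT × ((1+r)^n - 1)/r = $11,161.40


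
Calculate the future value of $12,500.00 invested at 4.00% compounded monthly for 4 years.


Compound interest formula: A = P(1 + r/n)^(nt)
A = $12,500.00 × (1 + 0.04/12)^(12 × 4)
Growth factor: (1 + 0.04/12)^48 = 1.1731987
A = $12,500.00 × 1.1731987
A = $14,664.98

A = P(1 + r/n)^(nt) = $14,664.98


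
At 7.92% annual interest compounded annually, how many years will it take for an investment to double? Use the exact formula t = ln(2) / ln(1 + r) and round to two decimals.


Doubling condition: (1 + r)^t = 2
Take ln of both sides: t × ln(1 + r) = ln(2)
t = ln(2) / ln(1 + r)
t = 0.693147 / 0.076220
t = 9.09

t = ln(2) / ln(1 + r) = 9.09 years


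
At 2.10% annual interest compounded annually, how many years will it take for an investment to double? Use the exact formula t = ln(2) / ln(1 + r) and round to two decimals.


Doubling condition: (1 + r)^t = 2
Take ln of both sides: t × ln(1 + r) = ln(2)
t = ln(2) / ln(1 + r)
t = 0.693147 / 0.020783
t = 33.35

t = ln(2) / ln(1 + r) = 33.35 years


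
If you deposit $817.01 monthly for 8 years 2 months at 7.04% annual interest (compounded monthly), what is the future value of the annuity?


Future value of an ordinary annuity: FV = PMT × ((1 + r)^n − 1) / r
Monthly rate r = 0.0704/12 ≈ 0.00586667, n = 98
FV = $817.01 × ((1 + 0.0704/12)^98 − 1) / (0.0704/12)
FV = $817.01 × 131.936821
FV = $107,793.70

FV = PMT × ((1+r)^n - 1)/r = $107,793.70


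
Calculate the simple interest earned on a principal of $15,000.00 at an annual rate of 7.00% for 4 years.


Simple interest formula: I = P × r × t
I = $15,000.00 × 0.07 × 4
I = $4,200.00

I = P × r × t = $4,200.00


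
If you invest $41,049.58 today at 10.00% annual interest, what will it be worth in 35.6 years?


Future value formula: FV = PV × (1 + r)^t
FV = $41,049.58 × (1 + 0.1)^35.6
FV = $41,049.58 × 29.7563454
FV = $1,221,485.48

FV = PV × (1 + r)^t = $1,221,485.48


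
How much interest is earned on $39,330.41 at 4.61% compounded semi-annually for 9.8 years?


Compound interest earned = final amount − principal.
A = P(1 + r/n)^(nt) = $39,330.41 × (1 + 0.0461/2)^(2 × 9.8) = $61,476.19
Interest = A − P = $61,476.19 − $39,330.41 = $22,145.78

Interest = A - P = $22,145.78


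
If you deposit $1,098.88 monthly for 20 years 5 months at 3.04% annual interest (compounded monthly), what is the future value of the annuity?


Future value of an ordinary annuity: FV = PMT × ((1 + r)^n − 1) / r
Monthly rate r = 0.0304/12 ≈ 0.00253333, n = 245
FV = $1,098.88 × ((1 + 0.0304/12)^245 − 1) / (0.0304/12)
FV = $1,098.88 × 338.963825
FV = $372,480.57

FV = PMT × ((1+r)^n - 1)/r = $372,480.57


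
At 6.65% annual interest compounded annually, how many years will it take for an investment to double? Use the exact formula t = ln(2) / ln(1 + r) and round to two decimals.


Doubling condition: (1 + r)^t = 2
Take ln of both sides: t × ln(1 + r) = ln(2)
t = ln(2) / ln(1 + r)
t = 0.693147 / 0.064382
t = 10.77

t = ln(2) / ln(1 + r) = 10.77 years


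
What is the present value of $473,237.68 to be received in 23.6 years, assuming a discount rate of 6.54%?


Present value formula: PV = FV / (1 + r)^t
PV = $473,237.68 / (1 + 0.0654)^23.6
PV = $473,237.68 / 4.4596373
PV = $106,115.73

PV = FV / (1 + r)^t = $106,115.73


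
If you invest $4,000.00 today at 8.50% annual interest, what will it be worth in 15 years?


Future value formula: FV = PV × (1 + r)^t
FV = $4,000.00 × (1 + 0.085)^15
FV = $4,000.00 × 3.399743
FV = $13,598.97

FV = PV × (1 + r)^t = $13,598.97


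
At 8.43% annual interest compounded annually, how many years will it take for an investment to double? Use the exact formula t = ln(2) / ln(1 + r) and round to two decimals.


Doubling condition: (1 + r)^t = 2
Take ln of both sides: t × ln(1 + r) = ln(2)
t = ln(2) / ln(1 + r)
t = 0.693147 / 0.080935
t = 8.56

t = ln(2) / ln(1 + r) = 8.56 years


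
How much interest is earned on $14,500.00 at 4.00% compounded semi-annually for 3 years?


Compound interest earned = final amount − principal.
A = P(1 + r/n)^(nt) = $14,500.00 × (1 + 0.04/2)^(2 × 3) = $16,329.36
Interest = A − P = $16,329.36 − $14,500.00 = $1,829.36

Interest = A - P = $1,829.36


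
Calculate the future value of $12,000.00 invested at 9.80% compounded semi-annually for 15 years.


Compound interest formula: A = P(1 + r/n)^(nt)
A = $12,000.00 × (1 + 0.098/2)^(2 × 15)
Growth factor: (1 + 0.098/2)^30 = 4.2001485
A = $12,000.00 × 4.2001485
A = $50,401.78

A = P(1 + r/n)^(nt) = $50,401.78


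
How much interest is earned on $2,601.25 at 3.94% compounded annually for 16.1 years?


Compound interest earned = final amount − principal.
A = P(1 + r/n)^(nt) = $2,601.25 × (1 + 0.0394/1)^(1 × 16.1) = $4,846.00
Interest = A − P = $4,846.00 − $2,601.25 = $2,244.75

Interest = A - P = $2,244.75


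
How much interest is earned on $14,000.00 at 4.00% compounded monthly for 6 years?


Compound interest earned = final amount − principal.
A = P(1 + r/n)^(nt) = $14,000.00 × (1 + 0.04/12)^(12 × 6) = $17,790.39
Interest = A − P = $17,790.39 − $14,000.00 = $3,790.39

Interest = A - P = $3,790.39


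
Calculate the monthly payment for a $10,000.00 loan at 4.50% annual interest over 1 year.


Loan payment formula: PMT = PV × r / (1 − (1 + r)^(−n))
Monthly rate r = 0.045/12 = 0.00375, n = 12 months
Denominator: 1 − (1 + 0.045/12)^(−12) = 0.043922
PMT = $10,000.00 × (0.045/12) / 0.043922
PMT = $853.79 per month

PMT = PV × r / (1-(1+r)^(-n)) = $853.79/month


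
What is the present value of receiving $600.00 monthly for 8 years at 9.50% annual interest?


Present value of an ordinary annuity: PV = PMT × (1 − (1 + r)^(−n)) / r
Monthly rate r = 0.095/12 ≈ 0.00791667, n = 96
PV = $600.00 × (1 − (1 + 0.095/12)^(−96)) / (0.095/12)
PV = $600.00 × 67.065090
PV = $40,239.05

PV = PMT × (1-(1+r)^(-n))/r = $40,239.05


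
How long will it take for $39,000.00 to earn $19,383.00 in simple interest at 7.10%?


Rearrange the simple interest formula for t:
I = P × r × t  ⇒  t = I / (P × r)
t = $19,383.00 / ($39,000.00 × 0.071)
t = 7

t = I/(P×r) = 7 years


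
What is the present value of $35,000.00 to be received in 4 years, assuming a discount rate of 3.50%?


Present value formula: PV = FV / (1 + r)^t
PV = $35,000.00 / (1 + 0.035)^4
PV = $35,000.00 / 1.147523
PV = $30,500.48

PV = FV / (1 + r)^t = $30,500.48


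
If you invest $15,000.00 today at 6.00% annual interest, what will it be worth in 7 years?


Future value formula: FV = PV × (1 + r)^t
FV = $15,000.00 × (1 + 0.06)^7
FV = $15,000.00 × 1.503630
FV = $22,554.45

FV = PV × (1 + r)^t = $22,554.45


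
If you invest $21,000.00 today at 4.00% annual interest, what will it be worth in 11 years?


Future value formula: FV = PV × (1 + r)^t
FV = $21,000.00 × (1 + 0.04)^11
FV = $21,000.00 × 1.5394541
FV = $32,328.54

FV = PV × (1 + r)^t = $32,328.54


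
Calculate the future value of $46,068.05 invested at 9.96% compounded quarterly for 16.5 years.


Compound interest formula: A = P(1 + r/n)^(nt)
A = $46,068.05 × (1 + 0.0996/4)^(4 × 16.5)
Growth factor: (1 + 0.0996/4)^66 = 5.06965665
A = $46,068.05 × 5.06965665
A = $233,549.20

A = P(1 + r/n)^(nt) = $233,549.20


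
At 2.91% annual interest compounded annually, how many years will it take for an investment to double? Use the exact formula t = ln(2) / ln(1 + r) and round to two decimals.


Doubling condition: (1 + r)^t = 2
Take ln of both sides: t × ln(1 + r) = ln(2)
t = ln(2) / ln(1 + r)
t = 0.693147 / 0.028685
t = 24.16

t = ln(2) / ln(1 + r) = 24.16 years


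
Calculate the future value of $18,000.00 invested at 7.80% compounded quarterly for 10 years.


Compound interest formula: A = P(1 + r/n)^(nt)
A = $18,000.00 × (1 + 0.078/4)^(4 × 10)
Growth factor: (1 + 0.078/4)^40 = 2.165156
A = $18,000.00 × 2.165156
A = $38,972.81

A = P(1 + r/n)^(nt) = $38,972.81


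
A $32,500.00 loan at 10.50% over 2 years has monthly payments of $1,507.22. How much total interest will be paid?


Total paid over the life of the loan = PMT × n.
Total paid = $1,507.22 × 24 = $36,173.28
Total interest = total paid − principal = $36,173.28 − $32,500.00 = $3,673.28

Total interest = (PMT × n) - PV = $3,673.28


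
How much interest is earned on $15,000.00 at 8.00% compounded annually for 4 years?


Compound interest earned = final amount − principal.
A = P(1 + r/n)^(nt) = $15,000.00 × (1 + 0.08/1)^(1 × 4) = $20,407.33
Interest = A − P = $20,407.33 − $15,000.00 = $5,407.33

Interest = A - P = $5,407.33


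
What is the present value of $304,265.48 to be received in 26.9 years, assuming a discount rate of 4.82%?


Present value formula: PV = FV / (1 + r)^t
PV = $304,265.48 / (1 + 0.0482)^26.9
PV = $304,265.48 / 3.547707
PV = $85,763.98

PV = FV / (1 + r)^t = $85,763.98


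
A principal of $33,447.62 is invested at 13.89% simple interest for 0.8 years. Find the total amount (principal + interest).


Total amount formula: A = P(1 + rt) = P + P·r·t
Interest: I = P × r × t = $33,447.62 × 0.1389 × 0.8 = $3,716.70
A = P + I = $33,447.62 + $3,716.70 = $37,164.32

A = P + I = P(1 + rt) = $37,164.32


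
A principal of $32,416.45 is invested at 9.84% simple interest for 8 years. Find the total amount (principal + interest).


Total amount formula: A = P(1 + rt) = P + P·r·t
Interest: I = P × r × t = $32,416.45 × 0.0984 × 8 = $25,518.23
A = P + I = $32,416.45 + $25,518.23 = $57,934.68

A = P + I = P(1 + rt) = $57,934.68


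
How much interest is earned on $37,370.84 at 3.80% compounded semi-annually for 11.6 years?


Compound interest earned = final amount − principal.
A = P(1 + r/n)^(nt) = $37,370.84 × (1 + 0.038/2)^(2 × 11.6) = $57,832.76
Interest = A − P = $57,832.76 − $37,370.84 = $20,461.92

Interest = A - P = $20,461.92


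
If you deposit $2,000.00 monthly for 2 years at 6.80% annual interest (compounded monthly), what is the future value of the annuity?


Future value of an ordinary annuity: FV = PMT × ((1 + r)^n − 1) / r
Monthly rate r = 0.068/12 ≈ 0.00566667, n = 24
FV = $2,000.00 × ((1 + 0.068/12)^24 − 1) / (0.068/12)
FV = $2,000.00 × 25.630971
FV = $51,261.94

FV = PMT × ((1+r)^n - 1)/r = $51,261.94


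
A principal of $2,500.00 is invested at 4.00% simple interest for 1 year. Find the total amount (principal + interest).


Total amount formula: A = P(1 + rt) = P + P·r·t
Interest: I = P × r × t = $2,500.00 × 0.04 × 1 = $100.00
A = P + I = $2,500.00 + $100.00 = $2,600.00

A = P + I = P(1 + rt) = $2,600.00


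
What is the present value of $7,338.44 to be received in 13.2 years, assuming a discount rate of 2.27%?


Present value formula: PV = FV / (1 + r)^t
PV = $7,338.44 / (1 + 0.0227)^13.2
PV = $7,338.44 / 1.344860
PV = $5,456.66

PV = FV / (1 + r)^t = $5,456.66


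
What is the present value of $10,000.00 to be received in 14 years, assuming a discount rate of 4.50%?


Present value formula: PV = FV / (1 + r)^t
PV = $10,000.00 / (1 + 0.045)^14
PV = $10,000.00 / 1.851945
PV = $5,399.73

PV = FV / (1 + r)^t = $5,399.73


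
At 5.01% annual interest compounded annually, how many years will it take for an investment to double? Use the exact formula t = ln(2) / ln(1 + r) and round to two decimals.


Doubling condition: (1 + r)^t = 2
Take ln of both sides: t × ln(1 + r) = ln(2)
t = ln(2) / ln(1 + r)
t = 0.693147 / 0.048885
t = 14.18

t = ln(2) / ln(1 + r) = 14.18 years


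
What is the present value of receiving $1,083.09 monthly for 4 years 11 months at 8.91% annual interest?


Present value of an ordinary annuity: PV = PMT × (1 − (1 + r)^(−n)) / r
Monthly rate r = 0.0891/12 = 0.007425, n = 59
PV = $1,083.09 × (1 − (1 + 0.0891/12)^(−59)) / (0.0891/12)
PV = $1,083.09 × 47.633331
PV = $51,591.18

PV = PMT × (1-(1+r)^(-n))/r = $51,591.18


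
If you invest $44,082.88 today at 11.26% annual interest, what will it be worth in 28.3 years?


Future value formula: FV = PV × (1 + r)^t
FV = $44,082.88 × (1 + 0.1126)^28.3
FV = $44,082.88 × 20.4830806
FV = $902,953.18

FV = PV × (1 + r)^t = $902,953.18


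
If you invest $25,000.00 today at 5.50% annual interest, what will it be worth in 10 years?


Future value formula: FV = PV × (1 + r)^t
FV = $25,000.00 × (1 + 0.055)^10
FV = $25,000.00 × 1.7081445
FV = $42,703.61

FV = PV × (1 + r)^t = $42,703.61


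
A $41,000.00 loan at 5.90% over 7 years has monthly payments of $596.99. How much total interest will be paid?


Total paid over the life of the loan = PMT × n.
Total paid = $596.99 × 84 = $50,147.16
Total interest = total paid − principal = $50,147.16 − $41,000.00 = $9,147.16

Total interest = (PMT × n) - PV = $9,147.16


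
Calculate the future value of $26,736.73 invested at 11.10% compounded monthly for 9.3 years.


Compound interest formula: A = P(1 + r/n)^(nt)
A = $26,736.73 × (1 + 0.111/12)^(12 × 9.3)
Growth factor: (1 + 0.111/12)^111.6 = 2.794225
A = $26,736.73 × 2.794225
A = $74,708.44

A = P(1 + r/n)^(nt) = $74,708.44
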